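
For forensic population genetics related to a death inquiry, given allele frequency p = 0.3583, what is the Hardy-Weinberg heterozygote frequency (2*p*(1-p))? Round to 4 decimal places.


Hardy-Weinberg heterozygote frequency:
q = 1 - p = 1 - 0.3583 = 0.6417
2pq = 2 * 0.3583 * 0.6417 = 0.4598

0.4598


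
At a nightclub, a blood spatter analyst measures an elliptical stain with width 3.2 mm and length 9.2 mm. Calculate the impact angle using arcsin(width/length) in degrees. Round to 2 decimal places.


Blood spatter impact angle calculation:
width / length = 3.2 / 9.2 = 0.347826
angle = arcsin(0.347826)
angle = 20.35 degrees

20.35


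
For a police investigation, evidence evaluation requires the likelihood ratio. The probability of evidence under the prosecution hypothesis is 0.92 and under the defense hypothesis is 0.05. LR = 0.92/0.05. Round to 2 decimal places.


Likelihood ratio calculation:
LR = P(E|Hp) / P(E|Hd)
LR = 0.92 / 0.05
LR = 18.40

18.40


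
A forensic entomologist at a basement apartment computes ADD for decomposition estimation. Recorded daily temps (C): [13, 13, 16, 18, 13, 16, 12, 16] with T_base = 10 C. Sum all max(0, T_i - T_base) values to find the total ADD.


Computing ADD day by day:
Day 1: max(0, 13 - 10) = 3
Day 2: max(0, 13 - 10) = 3
Day 3: max(0, 16 - 10) = 6
Day 4: max(0, 18 - 10) = 8
Day 5: max(0, 13 - 10) = 3
Day 6: max(0, 16 - 10) = 6
Day 7: max(0, 12 - 10) = 2
Day 8: max(0, 16 - 10) = 6
Total ADD = 37

37


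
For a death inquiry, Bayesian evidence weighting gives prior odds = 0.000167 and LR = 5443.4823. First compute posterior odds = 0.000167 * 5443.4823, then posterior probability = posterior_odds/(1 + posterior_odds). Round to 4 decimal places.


Bayesian evidence evaluation:
Posterior odds = prior_odds * LR = 0.000167 * 5443.4823 = 0.9090615
Posterior probability = posterior_odds / (1 + posterior_odds)
= 0.9090615 / (1 + 0.9090615)
= 0.9090615 / 1.9090615
= 0.4762

0.4762


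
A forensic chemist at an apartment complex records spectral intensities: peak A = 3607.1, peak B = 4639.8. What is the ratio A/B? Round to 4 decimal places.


Spectral peak ratio:
Peak A = 3607.1 counts
Peak B = 4639.8 counts
Ratio = 3607.1 / 4639.8 = 0.7774

0.7774


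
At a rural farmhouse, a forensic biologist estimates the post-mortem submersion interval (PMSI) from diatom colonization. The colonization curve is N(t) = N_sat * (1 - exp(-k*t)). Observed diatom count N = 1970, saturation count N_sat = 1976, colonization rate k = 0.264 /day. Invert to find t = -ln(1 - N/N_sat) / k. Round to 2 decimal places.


PMSI from diatom colonization curve:
N / N_sat = 1970 / 1976 = 0.996964
1 - N/N_sat = 0.003036
ln(1 - N/N_sat) = -5.797214
t = -ln(1 - N/N_sat) / k = -(-5.797214) / 0.264 = 21.96 days

21.96


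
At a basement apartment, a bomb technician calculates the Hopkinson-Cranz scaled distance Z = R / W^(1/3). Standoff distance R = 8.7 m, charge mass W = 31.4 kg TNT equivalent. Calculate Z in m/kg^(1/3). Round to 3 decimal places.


Scaled distance calculation:
W^(1/3) = 31.4^(1/3) = 3.154834
Z = R / W^(1/3) = 8.7 / 3.154834
Z = 2.758 m/kg^(1/3)

2.758


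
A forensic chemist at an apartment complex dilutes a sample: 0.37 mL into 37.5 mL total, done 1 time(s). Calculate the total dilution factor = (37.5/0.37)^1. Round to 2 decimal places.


Dilution factor calculation:
Single dilution = V_total / V_sample = 37.5 / 0.37 ≈ 101.351351
Number of dilutions = 1
Total DF = (37.5 / 0.37)^1 (full precision, rounded at the end) = 101.35

101.35


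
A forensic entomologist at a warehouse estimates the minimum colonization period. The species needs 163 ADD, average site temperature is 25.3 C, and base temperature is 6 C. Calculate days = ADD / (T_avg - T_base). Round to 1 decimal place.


Insect development time:
Effective temperature = avg_temp - T_base = 25.3 - 6 = 19.3 C
Days = ADD / effective_temp = 163 / 19.3 = 8.4 days

8.4


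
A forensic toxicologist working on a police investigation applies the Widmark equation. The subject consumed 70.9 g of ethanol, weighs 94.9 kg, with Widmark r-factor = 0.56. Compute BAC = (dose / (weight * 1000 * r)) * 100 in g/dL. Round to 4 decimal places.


Applying the Widmark formula:
BAC = (dose_g / (body_wt * 1000 * r)) * 100
Denominator = 94.9 * 1000 * 0.56 = 53144
BAC = (70.9 / 53144) * 100
BAC = 0.1334 g/dL

0.1334


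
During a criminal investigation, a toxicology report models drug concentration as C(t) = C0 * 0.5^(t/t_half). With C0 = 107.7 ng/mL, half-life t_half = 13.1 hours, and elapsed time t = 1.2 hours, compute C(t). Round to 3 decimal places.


Drug concentration decay:
Number of half-lives = t / t_half = 1.2 / 13.1 = 0.091603
Decay factor = 0.5^0.091603 = 0.93847941
C(t) = 107.7 * 0.93847941 = 101.074 ng/mL

101.074


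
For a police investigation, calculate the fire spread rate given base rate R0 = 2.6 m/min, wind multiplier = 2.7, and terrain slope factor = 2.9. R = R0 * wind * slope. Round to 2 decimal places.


Fire spread rate calculation:
R = R0 * wind_factor * slope_factor
= 2.6 * 2.7 * 2.9
= 7.02 * 2.9
= 20.36 m/min

20.36


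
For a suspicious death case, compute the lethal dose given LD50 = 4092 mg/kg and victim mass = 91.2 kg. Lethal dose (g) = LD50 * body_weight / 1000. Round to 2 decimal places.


Lethal dose calculation:
Lethal dose = LD50 * body_weight / 1000
= 4092 * 91.2 / 1000
= 373190.4 / 1000
= 373.19 g

373.19


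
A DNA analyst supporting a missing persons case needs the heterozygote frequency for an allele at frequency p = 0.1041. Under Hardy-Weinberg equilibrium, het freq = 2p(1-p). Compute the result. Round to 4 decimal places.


Hardy-Weinberg heterozygote frequency:
q = 1 - p = 1 - 0.1041 = 0.8959
2pq = 2 * 0.1041 * 0.8959 = 0.1865

0.1865


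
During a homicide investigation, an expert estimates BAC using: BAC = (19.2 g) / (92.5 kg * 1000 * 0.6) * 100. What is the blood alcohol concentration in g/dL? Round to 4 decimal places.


Applying the Widmark formula:
BAC = (dose_g / (body_wt * 1000 * r)) * 100
Denominator = 92.5 * 1000 * 0.6 = 55500
BAC = (19.2 / 55500) * 100
BAC = 0.0346 g/dL

0.0346


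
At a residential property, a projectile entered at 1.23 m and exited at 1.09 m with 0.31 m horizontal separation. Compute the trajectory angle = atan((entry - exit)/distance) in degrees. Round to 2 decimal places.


Bullet trajectory angle:
Height difference = 1.23 - 1.09 = 0.14 m
angle = atan(0.14 / 0.31)
angle = atan(0.451613)
angle = 24.30 degrees

24.30


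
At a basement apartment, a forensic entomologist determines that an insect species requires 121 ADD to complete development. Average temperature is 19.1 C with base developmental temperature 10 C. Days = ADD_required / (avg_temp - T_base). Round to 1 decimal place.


Insect development time:
Effective temperature = avg_temp - T_base = 19.1 - 10 = 9.1 C
Days = ADD / effective_temp = 121 / 9.1 = 13.3 days

13.3


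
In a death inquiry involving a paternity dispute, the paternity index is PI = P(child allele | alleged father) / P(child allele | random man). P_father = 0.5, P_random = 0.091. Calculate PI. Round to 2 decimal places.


Paternity Index calculation:
PI = P(allele|father) / P(allele|random)
PI = 0.5 / 0.091
PI = 5.49

5.49


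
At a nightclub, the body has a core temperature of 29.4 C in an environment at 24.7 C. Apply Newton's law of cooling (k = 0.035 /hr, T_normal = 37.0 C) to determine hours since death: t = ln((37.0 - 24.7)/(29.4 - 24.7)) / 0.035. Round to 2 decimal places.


Using Newton's law of cooling:
t = ln((T_normal - T_ambient) / (T_body - T_ambient)) / k
T_normal - T_ambient = 12.3
T_body - T_ambient = 4.7
Ratio = 2.617021
ln(ratio) = 0.962037
t = 0.962037 / 0.035 = 27.49 hours

27.49


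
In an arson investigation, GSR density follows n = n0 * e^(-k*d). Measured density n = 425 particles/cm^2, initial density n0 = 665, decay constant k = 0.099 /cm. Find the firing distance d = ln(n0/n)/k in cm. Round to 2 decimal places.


GSR distance calculation:
n0/n = 665 / 425 = 1.564706
ln(n0/n) = 0.447698
d = 0.447698 / 0.099 = 4.52 cm

4.52


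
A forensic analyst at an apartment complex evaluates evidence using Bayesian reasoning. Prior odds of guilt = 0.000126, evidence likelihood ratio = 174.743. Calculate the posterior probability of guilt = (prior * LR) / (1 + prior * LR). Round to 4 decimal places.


Bayesian evidence evaluation:
Posterior odds = prior_odds * LR = 0.000126 * 174.743 = 0.02201762
Posterior probability = posterior_odds / (1 + posterior_odds)
= 0.02201762 / (1 + 0.02201762)
= 0.02201762 / 1.02201762
= 0.0215

0.0215


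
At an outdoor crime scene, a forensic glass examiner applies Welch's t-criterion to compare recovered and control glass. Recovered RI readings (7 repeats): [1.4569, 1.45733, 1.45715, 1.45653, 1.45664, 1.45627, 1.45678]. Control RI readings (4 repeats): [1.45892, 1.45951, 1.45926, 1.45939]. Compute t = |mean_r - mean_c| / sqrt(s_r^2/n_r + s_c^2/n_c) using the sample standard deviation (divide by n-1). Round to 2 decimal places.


Welch's t-criterion for glass RI comparison:
Recovered mean = sum / n_r = 10.1976 / 7 = 1.4568
Control mean = sum / n_c = 5.83708 / 4 = 1.45927
Recovered sample variance s_r^2 = 1.322e-07
Control sample variance s_c^2 = 6.48667e-08
Welch SE (unpooled) = sqrt(s_r^2/n_r + s_c^2/n_c) = sqrt(1.88857e-08 + 1.62167e-08) = sqrt(3.51024e-08) = 0.000187356
|mean_r - mean_c| = 0.00247
t = 0.00247 / 0.000187356 = 13.18

13.18


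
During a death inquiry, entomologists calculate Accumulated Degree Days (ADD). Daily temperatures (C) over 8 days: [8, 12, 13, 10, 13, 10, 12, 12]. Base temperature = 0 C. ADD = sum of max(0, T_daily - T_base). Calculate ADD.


Computing ADD day by day:
Day 1: max(0, 8 - 0) = 8
Day 2: max(0, 12 - 0) = 12
Day 3: max(0, 13 - 0) = 13
Day 4: max(0, 10 - 0) = 10
Day 5: max(0, 13 - 0) = 13
Day 6: max(0, 10 - 0) = 10
Day 7: max(0, 12 - 0) = 12
Day 8: max(0, 12 - 0) = 12
Total ADD = 90

90


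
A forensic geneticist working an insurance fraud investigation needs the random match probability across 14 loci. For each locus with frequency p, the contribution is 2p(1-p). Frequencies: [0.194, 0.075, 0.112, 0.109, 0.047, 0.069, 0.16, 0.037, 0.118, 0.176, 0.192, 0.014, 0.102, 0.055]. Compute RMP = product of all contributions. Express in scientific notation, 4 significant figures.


Computing RMP for 14 loci:
Locus 1: 2 * 0.194 * 0.806 = 0.312728
Locus 2: 2 * 0.075 * 0.925 = 0.13875
Locus 3: 2 * 0.112 * 0.888 = 0.198912
Locus 4: 2 * 0.109 * 0.891 = 0.194238
Locus 5: 2 * 0.047 * 0.953 = 0.089582
Locus 6: 2 * 0.069 * 0.931 = 0.128478
Locus 7: 2 * 0.16 * 0.84 = 0.2688
Locus 8: 2 * 0.037 * 0.963 = 0.071262
Locus 9: 2 * 0.118 * 0.882 = 0.208152
Locus 10: 2 * 0.176 * 0.824 = 0.290048
Locus 11: 2 * 0.192 * 0.808 = 0.310272
Locus 12: 2 * 0.014 * 0.986 = 0.027608
Locus 13: 2 * 0.102 * 0.898 = 0.183192
Locus 14: 2 * 0.055 * 0.945 = 0.10395
RMP = 3.640e-12

3.640e-12


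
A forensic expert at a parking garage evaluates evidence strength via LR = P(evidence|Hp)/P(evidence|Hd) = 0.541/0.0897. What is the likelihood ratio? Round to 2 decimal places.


Likelihood ratio calculation:
LR = P(E|Hp) / P(E|Hd)
LR = 0.541 / 0.0897
LR = 6.03

6.03


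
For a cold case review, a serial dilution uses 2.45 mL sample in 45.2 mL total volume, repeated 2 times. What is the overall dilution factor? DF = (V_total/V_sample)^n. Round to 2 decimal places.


Dilution factor calculation:
Single dilution = V_total / V_sample = 45.2 / 2.45 ≈ 18.44898
Number of dilutions = 2
Total DF = (45.2 / 2.45)^2 (full precision, rounded at the end) = 340.36

340.36


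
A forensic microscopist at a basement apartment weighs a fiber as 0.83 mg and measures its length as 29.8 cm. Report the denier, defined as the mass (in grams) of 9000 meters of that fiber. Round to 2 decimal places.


Denier calculation:
Mass in grams = 0.83 mg / 1000 = 0.00083 g
Length in meters = 29.8 cm / 100 = 0.298 m
Linear density = mass / length = 0.00083 / 0.298 = 0.00278523 g/m
Denier = (g/m) * 9000 = 0.00278523 * 9000 = 25.07

25.07


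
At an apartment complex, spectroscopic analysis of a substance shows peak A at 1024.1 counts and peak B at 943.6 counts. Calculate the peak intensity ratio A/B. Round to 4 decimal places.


Spectral peak ratio:
Peak A = 1024.1 counts
Peak B = 943.6 counts
Ratio = 1024.1 / 943.6 = 1.0853

1.0853


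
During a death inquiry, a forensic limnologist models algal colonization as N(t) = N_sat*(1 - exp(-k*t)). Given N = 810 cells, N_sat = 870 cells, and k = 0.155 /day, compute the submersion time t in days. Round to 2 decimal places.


PMSI from diatom colonization curve:
N / N_sat = 810 / 870 = 0.931034
1 - N/N_sat = 0.068966
ln(1 - N/N_sat) = -2.674142
t = -ln(1 - N/N_sat) / k = -(-2.674142) / 0.155 = 17.25 days

17.25


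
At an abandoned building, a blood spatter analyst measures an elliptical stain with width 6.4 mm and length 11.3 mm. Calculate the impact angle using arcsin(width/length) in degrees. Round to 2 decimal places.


Blood spatter impact angle calculation:
width / length = 6.4 / 11.3 = 0.566372
angle = arcsin(0.566372)
angle = 34.50 degrees

34.50


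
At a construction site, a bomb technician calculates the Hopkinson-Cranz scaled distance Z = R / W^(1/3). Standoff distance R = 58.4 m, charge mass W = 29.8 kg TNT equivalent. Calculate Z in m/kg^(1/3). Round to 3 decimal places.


Scaled distance calculation:
W^(1/3) = 29.8^(1/3) = 3.100312
Z = R / W^(1/3) = 58.4 / 3.100312
Z = 18.837 m/kg^(1/3)

18.837


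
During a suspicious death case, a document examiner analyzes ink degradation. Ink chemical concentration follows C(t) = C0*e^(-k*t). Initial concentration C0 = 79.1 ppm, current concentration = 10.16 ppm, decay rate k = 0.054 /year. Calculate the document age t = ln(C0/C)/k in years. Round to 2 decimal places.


Document age estimation:
C0/C = 79.1 / 10.16 = 7.785433
ln(C0/C) = 2.052254
t = 2.052254 / 0.054 = 38.00 years

38.00


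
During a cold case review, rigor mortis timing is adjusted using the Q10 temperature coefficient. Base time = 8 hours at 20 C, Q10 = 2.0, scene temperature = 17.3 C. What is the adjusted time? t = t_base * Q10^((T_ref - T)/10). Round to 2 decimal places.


Rigor mortis time adjustment:
Exponent = (T_ref - T_actual) / 10 = (20 - 17.3) / 10 = 0.27
Q10 factor = 2.0^0.27 = 1.20581
t_adjusted = 8 * 1.20581 = 9.65 hours

9.65


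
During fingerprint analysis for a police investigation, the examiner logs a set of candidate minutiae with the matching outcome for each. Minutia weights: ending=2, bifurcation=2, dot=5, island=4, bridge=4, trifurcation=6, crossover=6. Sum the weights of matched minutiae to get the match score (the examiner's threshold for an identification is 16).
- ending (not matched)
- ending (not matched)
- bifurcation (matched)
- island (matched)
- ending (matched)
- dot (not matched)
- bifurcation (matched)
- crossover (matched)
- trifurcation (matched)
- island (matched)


Weighted minutiae match score:
  ending: not matched, +0
  ending: not matched, +0
  bifurcation: matched, +2 (running total 2)
  island: matched, +4 (running total 6)
  ending: matched, +2 (running total 8)
  dot: not matched, +0
  bifurcation: matched, +2 (running total 10)
  crossover: matched, +6 (running total 16)
  trifurcation: matched, +6 (running total 22)
  island: matched, +4 (running total 26)
Total score = 26
Threshold = 16; verdict = identification

26


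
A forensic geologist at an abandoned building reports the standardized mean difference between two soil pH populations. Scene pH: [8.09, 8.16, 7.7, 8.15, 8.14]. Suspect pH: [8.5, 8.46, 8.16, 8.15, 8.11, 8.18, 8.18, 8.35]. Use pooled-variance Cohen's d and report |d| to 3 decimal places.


Pooled-variance Cohen's d for soil pH comparison:
Scene mean = 40.24 / 5 = 8.048
Suspect mean = 66.09 / 8 = 8.26125
Scene sample variance s_s^2 = 0.03857
Suspect sample variance s_c^2 = 0.023298
Pooled variance = ((n_s-1)*s_s^2 + (n_c-1)*s_c^2) / (n_s + n_c - 2) = 0.028852
Pooled SD = sqrt(0.028852) = 0.169859
Mean difference = -0.21325
|d| = |-0.21325| / 0.169859 = 1.255

1.255


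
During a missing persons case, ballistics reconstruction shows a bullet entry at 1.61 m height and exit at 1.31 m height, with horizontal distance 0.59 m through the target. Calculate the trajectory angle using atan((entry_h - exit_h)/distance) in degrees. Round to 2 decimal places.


Bullet trajectory angle:
Height difference = 1.61 - 1.31 = 0.3 m
angle = atan(0.3 / 0.59)
angle = atan(0.508475)
angle = 26.95 degrees

26.95


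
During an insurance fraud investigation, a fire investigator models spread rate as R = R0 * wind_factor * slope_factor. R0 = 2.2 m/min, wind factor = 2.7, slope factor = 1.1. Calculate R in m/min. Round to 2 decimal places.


Fire spread rate calculation:
R = R0 * wind_factor * slope_factor
= 2.2 * 2.7 * 1.1
= 5.94 * 1.1
= 6.53 m/min

6.53


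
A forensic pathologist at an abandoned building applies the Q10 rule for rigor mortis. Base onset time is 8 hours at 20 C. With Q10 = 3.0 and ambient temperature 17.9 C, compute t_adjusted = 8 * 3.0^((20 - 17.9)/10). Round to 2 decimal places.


Rigor mortis time adjustment:
Exponent = (T_ref - T_actual) / 10 = (20 - 17.9) / 10 = 0.21
Q10 factor = 3.0^0.21 = 1.25949
t_adjusted = 8 * 1.25949 = 10.08 hours

10.08


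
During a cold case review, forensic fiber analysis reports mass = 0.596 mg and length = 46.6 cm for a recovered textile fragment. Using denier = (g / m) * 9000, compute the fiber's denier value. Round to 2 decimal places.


Denier calculation:
Mass in grams = 0.596 mg / 1000 = 0.000596 g
Length in meters = 46.6 cm / 100 = 0.466 m
Linear density = mass / length = 0.000596 / 0.466 = 0.00127897 g/m
Denier = (g/m) * 9000 = 0.00127897 * 9000 = 11.51

11.51


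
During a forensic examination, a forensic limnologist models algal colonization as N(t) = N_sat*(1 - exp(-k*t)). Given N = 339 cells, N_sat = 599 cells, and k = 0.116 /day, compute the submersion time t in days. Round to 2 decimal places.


PMSI from diatom colonization curve:
N / N_sat = 339 / 599 = 0.565943
1 - N/N_sat = 0.434057
ln(1 - N/N_sat) = -0.834579
t = -ln(1 - N/N_sat) / k = -(-0.834579) / 0.116 = 7.19 days

7.19


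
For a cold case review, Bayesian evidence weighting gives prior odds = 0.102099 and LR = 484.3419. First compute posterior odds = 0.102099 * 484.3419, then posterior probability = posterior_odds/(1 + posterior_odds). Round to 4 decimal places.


Bayesian evidence evaluation:
Posterior odds = prior_odds * LR = 0.102099 * 484.3419 = 49.45082
Posterior probability = posterior_odds / (1 + posterior_odds)
= 49.45082 / (1 + 49.45082)
= 49.45082 / 50.45082
= 0.9802

0.9802


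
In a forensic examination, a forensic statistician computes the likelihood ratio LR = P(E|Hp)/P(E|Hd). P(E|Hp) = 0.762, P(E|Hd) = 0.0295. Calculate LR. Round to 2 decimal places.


Likelihood ratio calculation:
LR = P(E|Hp) / P(E|Hd)
LR = 0.762 / 0.0295
LR = 25.83

25.83


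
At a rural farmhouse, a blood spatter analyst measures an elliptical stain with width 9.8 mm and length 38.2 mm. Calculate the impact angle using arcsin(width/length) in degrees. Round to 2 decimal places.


Blood spatter impact angle calculation:
width / length = 9.8 / 38.2 = 0.256545
angle = arcsin(0.256545)
angle = 14.87 degrees

14.87


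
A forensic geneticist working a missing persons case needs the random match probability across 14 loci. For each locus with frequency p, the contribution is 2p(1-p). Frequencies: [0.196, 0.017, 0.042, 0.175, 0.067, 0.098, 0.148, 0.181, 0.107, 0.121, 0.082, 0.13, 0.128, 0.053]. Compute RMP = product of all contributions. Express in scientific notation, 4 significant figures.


Computing RMP for 14 loci:
Locus 1: 2 * 0.196 * 0.804 = 0.315168
Locus 2: 2 * 0.017 * 0.983 = 0.033422
Locus 3: 2 * 0.042 * 0.958 = 0.080472
Locus 4: 2 * 0.175 * 0.825 = 0.28875
Locus 5: 2 * 0.067 * 0.933 = 0.125022
Locus 6: 2 * 0.098 * 0.902 = 0.176792
Locus 7: 2 * 0.148 * 0.852 = 0.252192
Locus 8: 2 * 0.181 * 0.819 = 0.296478
Locus 9: 2 * 0.107 * 0.893 = 0.191102
Locus 10: 2 * 0.121 * 0.879 = 0.212718
Locus 11: 2 * 0.082 * 0.918 = 0.150552
Locus 12: 2 * 0.13 * 0.87 = 0.2262
Locus 13: 2 * 0.128 * 0.872 = 0.223232
Locus 14: 2 * 0.053 * 0.947 = 0.100382
RMP = 1.255e-11

1.255e-11


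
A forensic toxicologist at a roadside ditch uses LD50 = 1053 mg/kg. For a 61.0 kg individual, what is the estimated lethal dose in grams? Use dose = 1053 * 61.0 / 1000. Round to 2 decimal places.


Lethal dose calculation:
Lethal dose = LD50 * body_weight / 1000
= 1053 * 61.0 / 1000
= 64233 / 1000
= 64.23 g

64.23


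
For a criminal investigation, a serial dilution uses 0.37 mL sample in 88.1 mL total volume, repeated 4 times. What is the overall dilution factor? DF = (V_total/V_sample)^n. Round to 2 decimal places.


Dilution factor calculation:
Single dilution = V_total / V_sample = 88.1 / 0.37 ≈ 238.108108
Number of dilutions = 4
Total DF = (88.1 / 0.37)^4 (full precision, rounded at the end) = 3214376448.56

3214376448.56


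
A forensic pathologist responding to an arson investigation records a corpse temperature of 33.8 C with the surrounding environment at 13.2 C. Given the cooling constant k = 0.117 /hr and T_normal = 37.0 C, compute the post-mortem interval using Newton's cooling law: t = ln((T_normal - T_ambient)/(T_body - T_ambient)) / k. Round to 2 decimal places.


Using Newton's law of cooling:
t = ln((T_normal - T_ambient) / (T_body - T_ambient)) / k
T_normal - T_ambient = 23.8
T_body - T_ambient = 20.6
Ratio = 1.15534
ln(ratio) = 0.144395
t = 0.144395 / 0.117 = 1.23 hours

1.23


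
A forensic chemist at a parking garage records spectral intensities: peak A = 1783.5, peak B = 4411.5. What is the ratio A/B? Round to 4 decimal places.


Spectral peak ratio:
Peak A = 1783.5 counts
Peak B = 4411.5 counts
Ratio = 1783.5 / 4411.5 = 0.4043

0.4043


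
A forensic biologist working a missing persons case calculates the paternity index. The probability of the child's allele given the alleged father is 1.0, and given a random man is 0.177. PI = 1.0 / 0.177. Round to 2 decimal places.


Paternity Index calculation:
PI = P(allele|father) / P(allele|random)
PI = 1.0 / 0.177
PI = 5.65

5.65


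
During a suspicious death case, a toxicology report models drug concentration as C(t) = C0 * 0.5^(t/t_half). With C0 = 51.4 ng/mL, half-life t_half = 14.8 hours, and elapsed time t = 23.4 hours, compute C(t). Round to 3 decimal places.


Drug concentration decay:
Number of half-lives = t / t_half = 23.4 / 14.8 = 1.581081
Decay factor = 0.5^1.581081 = 0.33423136
C(t) = 51.4 * 0.33423136 = 17.179 ng/mL

17.179


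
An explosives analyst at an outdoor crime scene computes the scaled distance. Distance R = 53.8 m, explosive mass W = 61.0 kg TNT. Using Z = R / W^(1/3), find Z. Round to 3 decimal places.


Scaled distance calculation:
W^(1/3) = 61.0^(1/3) = 3.936497
Z = R / W^(1/3) = 53.8 / 3.936497
Z = 13.667 m/kg^(1/3)

13.667


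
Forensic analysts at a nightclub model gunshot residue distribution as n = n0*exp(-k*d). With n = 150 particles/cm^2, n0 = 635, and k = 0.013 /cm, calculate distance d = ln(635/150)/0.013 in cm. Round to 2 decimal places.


GSR distance calculation:
n0/n = 635 / 150 = 4.233333
ln(n0/n) = 1.44299
d = 1.44299 / 0.013 = 111.00 cm

111.00


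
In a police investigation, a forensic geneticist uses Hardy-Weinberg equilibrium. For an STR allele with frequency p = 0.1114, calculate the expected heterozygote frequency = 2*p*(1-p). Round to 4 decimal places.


Hardy-Weinberg heterozygote frequency:
q = 1 - p = 1 - 0.1114 = 0.8886
2pq = 2 * 0.1114 * 0.8886 = 0.1980

0.1980


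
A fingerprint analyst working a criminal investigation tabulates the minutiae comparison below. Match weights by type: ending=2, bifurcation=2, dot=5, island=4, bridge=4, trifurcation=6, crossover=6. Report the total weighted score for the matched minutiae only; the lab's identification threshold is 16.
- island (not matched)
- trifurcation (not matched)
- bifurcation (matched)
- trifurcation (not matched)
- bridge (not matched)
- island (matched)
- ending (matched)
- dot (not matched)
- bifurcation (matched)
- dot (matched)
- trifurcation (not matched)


Weighted minutiae match score:
  island: not matched, +0
  trifurcation: not matched, +0
  bifurcation: matched, +2 (running total 2)
  trifurcation: not matched, +0
  bridge: not matched, +0
  island: matched, +4 (running total 6)
  ending: matched, +2 (running total 8)
  dot: not matched, +0
  bifurcation: matched, +2 (running total 10)
  dot: matched, +5 (running total 15)
  trifurcation: not matched, +0
Total score = 15
Threshold = 16; verdict = inconclusive

15


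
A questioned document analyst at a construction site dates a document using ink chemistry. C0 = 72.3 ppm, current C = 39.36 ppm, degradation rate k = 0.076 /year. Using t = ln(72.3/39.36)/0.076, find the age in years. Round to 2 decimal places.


Document age estimation:
C0/C = 72.3 / 39.36 = 1.83689
ln(C0/C) = 0.608074
t = 0.608074 / 0.076 = 8.00 years

8.00


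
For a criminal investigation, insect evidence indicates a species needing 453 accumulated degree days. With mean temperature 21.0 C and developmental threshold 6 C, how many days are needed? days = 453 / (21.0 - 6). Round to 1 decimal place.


Insect development time:
Effective temperature = avg_temp - T_base = 21.0 - 6 = 15.0 C
Days = ADD / effective_temp = 453 / 15.0 = 30.2 days

30.2


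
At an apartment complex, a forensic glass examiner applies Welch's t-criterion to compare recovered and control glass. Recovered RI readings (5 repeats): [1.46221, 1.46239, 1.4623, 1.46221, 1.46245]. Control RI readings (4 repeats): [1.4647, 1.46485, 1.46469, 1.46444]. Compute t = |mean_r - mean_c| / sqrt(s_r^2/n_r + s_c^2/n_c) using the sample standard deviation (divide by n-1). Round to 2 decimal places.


Welch's t-criterion for glass RI comparison:
Recovered mean = sum / n_r = 7.31156 / 5 = 1.462312
Control mean = sum / n_c = 5.85868 / 4 = 1.46467
Recovered sample variance s_r^2 = 1.152e-08
Control sample variance s_c^2 = 2.88667e-08
Welch SE (unpooled) = sqrt(s_r^2/n_r + s_c^2/n_c) = sqrt(2.304e-09 + 7.21667e-09) = sqrt(9.52067e-09) = 9.75739e-05
|mean_r - mean_c| = 0.002358
t = 0.002358 / 9.75739e-05 = 24.17

24.17


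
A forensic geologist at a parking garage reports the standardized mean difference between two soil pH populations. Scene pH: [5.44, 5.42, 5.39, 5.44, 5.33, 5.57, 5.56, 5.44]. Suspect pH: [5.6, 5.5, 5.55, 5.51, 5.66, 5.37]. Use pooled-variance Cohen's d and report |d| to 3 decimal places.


Pooled-variance Cohen's d for soil pH comparison:
Scene mean = 43.59 / 8 = 5.44875
Suspect mean = 33.19 / 6 = 5.531667
Scene sample variance s_s^2 = 0.006527
Suspect sample variance s_c^2 = 0.009817
Pooled variance = ((n_s-1)*s_s^2 + (n_c-1)*s_c^2) / (n_s + n_c - 2) = 0.007898
Pooled SD = sqrt(0.007898) = 0.088871
Mean difference = -0.082917
|d| = |-0.082917| / 0.088871 = 0.933

0.933


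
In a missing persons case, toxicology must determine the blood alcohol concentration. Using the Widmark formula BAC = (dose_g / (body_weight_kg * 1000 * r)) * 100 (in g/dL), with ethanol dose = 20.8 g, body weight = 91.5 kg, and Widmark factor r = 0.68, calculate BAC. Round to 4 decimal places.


Applying the Widmark formula:
BAC = (dose_g / (body_wt * 1000 * r)) * 100
Denominator = 91.5 * 1000 * 0.68 = 62220
BAC = (20.8 / 62220) * 100
BAC = 0.0334 g/dL

0.0334


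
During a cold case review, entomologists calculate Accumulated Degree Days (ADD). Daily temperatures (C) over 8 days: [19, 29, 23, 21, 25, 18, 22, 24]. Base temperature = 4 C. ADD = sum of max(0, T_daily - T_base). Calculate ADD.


Computing ADD day by day:
Day 1: max(0, 19 - 4) = 15
Day 2: max(0, 29 - 4) = 25
Day 3: max(0, 23 - 4) = 19
Day 4: max(0, 21 - 4) = 17
Day 5: max(0, 25 - 4) = 21
Day 6: max(0, 18 - 4) = 14
Day 7: max(0, 22 - 4) = 18
Day 8: max(0, 24 - 4) = 20
Total ADD = 149

149


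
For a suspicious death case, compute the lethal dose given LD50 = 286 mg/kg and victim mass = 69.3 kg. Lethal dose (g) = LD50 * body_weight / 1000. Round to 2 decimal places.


Lethal dose calculation:
Lethal dose = LD50 * body_weight / 1000
= 286 * 69.3 / 1000
= 19819.8 / 1000
= 19.82 g

19.82


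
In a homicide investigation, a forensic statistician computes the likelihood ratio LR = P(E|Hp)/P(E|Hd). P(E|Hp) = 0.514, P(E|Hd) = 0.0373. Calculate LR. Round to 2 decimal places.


Likelihood ratio calculation:
LR = P(E|Hp) / P(E|Hd)
LR = 0.514 / 0.0373
LR = 13.78

13.78


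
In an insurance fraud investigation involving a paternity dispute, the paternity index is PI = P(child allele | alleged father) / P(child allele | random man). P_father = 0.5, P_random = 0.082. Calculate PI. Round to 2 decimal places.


Paternity Index calculation:
PI = P(allele|father) / P(allele|random)
PI = 0.5 / 0.082
PI = 6.10

6.10


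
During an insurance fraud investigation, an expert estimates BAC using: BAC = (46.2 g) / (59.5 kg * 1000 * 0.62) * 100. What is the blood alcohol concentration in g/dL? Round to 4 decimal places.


Applying the Widmark formula:
BAC = (dose_g / (body_wt * 1000 * r)) * 100
Denominator = 59.5 * 1000 * 0.62 = 36890
BAC = (46.2 / 36890) * 100
BAC = 0.1252 g/dL

0.1252


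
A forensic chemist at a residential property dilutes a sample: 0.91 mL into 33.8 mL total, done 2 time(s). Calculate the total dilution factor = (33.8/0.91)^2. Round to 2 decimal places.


Dilution factor calculation:
Single dilution = V_total / V_sample = 33.8 / 0.91 ≈ 37.142857
Number of dilutions = 2
Total DF = (33.8 / 0.91)^2 (full precision, rounded at the end) = 1379.59

1379.59


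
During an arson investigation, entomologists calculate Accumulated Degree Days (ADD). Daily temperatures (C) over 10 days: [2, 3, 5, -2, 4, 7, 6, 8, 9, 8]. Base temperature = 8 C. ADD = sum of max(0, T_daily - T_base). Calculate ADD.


Computing ADD day by day:
Day 1: max(0, 2 - 8) = 0
Day 2: max(0, 3 - 8) = 0
Day 3: max(0, 5 - 8) = 0
Day 4: max(0, -2 - 8) = 0
Day 5: max(0, 4 - 8) = 0
Day 6: max(0, 7 - 8) = 0
Day 7: max(0, 6 - 8) = 0
Day 8: max(0, 8 - 8) = 0
Day 9: max(0, 9 - 8) = 1
Day 10: max(0, 8 - 8) = 0
Total ADD = 1

1


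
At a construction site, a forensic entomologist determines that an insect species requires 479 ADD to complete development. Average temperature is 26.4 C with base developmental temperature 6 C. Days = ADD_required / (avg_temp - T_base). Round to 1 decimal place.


Insect development time:
Effective temperature = avg_temp - T_base = 26.4 - 6 = 20.4 C
Days = ADD / effective_temp = 479 / 20.4 = 23.5 days

23.5


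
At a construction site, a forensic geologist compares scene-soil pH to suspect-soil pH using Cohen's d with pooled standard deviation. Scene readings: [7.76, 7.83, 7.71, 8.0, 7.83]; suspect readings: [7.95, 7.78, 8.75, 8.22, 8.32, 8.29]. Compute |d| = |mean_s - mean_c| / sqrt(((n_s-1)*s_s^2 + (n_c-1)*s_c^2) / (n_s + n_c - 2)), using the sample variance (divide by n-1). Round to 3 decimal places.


Pooled-variance Cohen's d for soil pH comparison:
Scene mean = 39.13 / 5 = 7.826
Suspect mean = 49.31 / 6 = 8.218333
Scene sample variance s_s^2 = 0.01203
Suspect sample variance s_c^2 = 0.112457
Pooled variance = ((n_s-1)*s_s^2 + (n_c-1)*s_c^2) / (n_s + n_c - 2) = 0.067823
Pooled SD = sqrt(0.067823) = 0.260428
Mean difference = -0.392333
|d| = |-0.392333| / 0.260428 = 1.506

1.506


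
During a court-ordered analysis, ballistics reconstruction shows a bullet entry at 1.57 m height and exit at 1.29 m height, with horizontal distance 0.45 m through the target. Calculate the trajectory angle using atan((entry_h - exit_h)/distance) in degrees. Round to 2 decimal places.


Bullet trajectory angle:
Height difference = 1.57 - 1.29 = 0.28 m
angle = atan(0.28 / 0.45)
angle = atan(0.622222)
angle = 31.89 degrees

31.89


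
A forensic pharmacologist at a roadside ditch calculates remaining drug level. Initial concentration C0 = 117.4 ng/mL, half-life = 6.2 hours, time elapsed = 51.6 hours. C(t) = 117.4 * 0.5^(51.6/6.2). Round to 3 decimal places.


Drug concentration decay:
Number of half-lives = t / t_half = 51.6 / 6.2 = 8.322581
Decay factor = 0.5^8.322581 = 0.00312359
C(t) = 117.4 * 0.00312359 = 0.367 ng/mL

0.367


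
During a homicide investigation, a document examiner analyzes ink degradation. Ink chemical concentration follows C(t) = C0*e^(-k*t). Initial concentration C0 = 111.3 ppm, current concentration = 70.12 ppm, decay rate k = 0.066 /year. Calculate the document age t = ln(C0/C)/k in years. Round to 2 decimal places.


Document age estimation:
C0/C = 111.3 / 70.12 = 1.587279
ln(C0/C) = 0.462021
t = 0.462021 / 0.066 = 7.00 years

7.00


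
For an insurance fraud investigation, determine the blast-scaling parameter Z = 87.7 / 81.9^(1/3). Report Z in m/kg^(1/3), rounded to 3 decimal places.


Scaled distance calculation:
W^(1/3) = 81.9^(1/3) = 4.342715
Z = R / W^(1/3) = 87.7 / 4.342715
Z = 20.195 m/kg^(1/3)

20.195


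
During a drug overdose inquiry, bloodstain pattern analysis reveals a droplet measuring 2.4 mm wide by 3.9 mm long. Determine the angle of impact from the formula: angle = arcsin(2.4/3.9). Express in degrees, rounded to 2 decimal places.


Blood spatter impact angle calculation:
width / length = 2.4 / 3.9 = 0.615385
angle = arcsin(0.615385)
angle = 37.98 degrees

37.98


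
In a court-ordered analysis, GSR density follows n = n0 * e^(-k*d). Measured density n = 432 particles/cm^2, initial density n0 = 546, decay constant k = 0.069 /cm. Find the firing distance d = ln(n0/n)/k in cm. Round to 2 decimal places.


GSR distance calculation:
n0/n = 546 / 432 = 1.263889
ln(n0/n) = 0.234193
d = 0.234193 / 0.069 = 3.39 cm

3.39


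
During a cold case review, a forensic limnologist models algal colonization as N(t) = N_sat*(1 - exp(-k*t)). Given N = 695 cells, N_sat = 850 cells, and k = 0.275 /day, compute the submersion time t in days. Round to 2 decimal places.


PMSI from diatom colonization curve:
N / N_sat = 695 / 850 = 0.817647
1 - N/N_sat = 0.182353
ln(1 - N/N_sat) = -1.701811
t = -ln(1 - N/N_sat) / k = -(-1.701811) / 0.275 = 6.19 days

6.19


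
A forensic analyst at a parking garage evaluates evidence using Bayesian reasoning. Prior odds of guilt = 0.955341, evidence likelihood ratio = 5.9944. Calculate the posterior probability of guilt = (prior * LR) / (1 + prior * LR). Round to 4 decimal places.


Bayesian evidence evaluation:
Posterior odds = prior_odds * LR = 0.955341 * 5.9944 = 5.726696
Posterior probability = posterior_odds / (1 + posterior_odds)
= 5.726696 / (1 + 5.726696)
= 5.726696 / 6.726696
= 0.8513

0.8513


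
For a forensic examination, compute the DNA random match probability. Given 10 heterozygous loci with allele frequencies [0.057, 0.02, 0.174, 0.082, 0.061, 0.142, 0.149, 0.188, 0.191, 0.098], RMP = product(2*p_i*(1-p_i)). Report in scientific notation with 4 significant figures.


Computing RMP for 10 loci:
Locus 1: 2 * 0.057 * 0.943 = 0.107502
Locus 2: 2 * 0.02 * 0.98 = 0.0392
Locus 3: 2 * 0.174 * 0.826 = 0.287448
Locus 4: 2 * 0.082 * 0.918 = 0.150552
Locus 5: 2 * 0.061 * 0.939 = 0.114558
Locus 6: 2 * 0.142 * 0.858 = 0.243672
Locus 7: 2 * 0.149 * 0.851 = 0.253598
Locus 8: 2 * 0.188 * 0.812 = 0.305312
Locus 9: 2 * 0.191 * 0.809 = 0.309038
Locus 10: 2 * 0.098 * 0.902 = 0.176792
RMP = 2.153e-08

2.153e-08


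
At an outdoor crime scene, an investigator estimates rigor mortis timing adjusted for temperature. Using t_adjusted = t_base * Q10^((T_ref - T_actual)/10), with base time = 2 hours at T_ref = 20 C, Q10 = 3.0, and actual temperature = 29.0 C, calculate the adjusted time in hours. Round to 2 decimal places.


Rigor mortis time adjustment:
Exponent = (T_ref - T_actual) / 10 = (20 - 29.0) / 10 = -0.9
Q10 factor = 3.0^-0.9 = 0.37204
t_adjusted = 2 * 0.37204 = 0.74 hours

0.74


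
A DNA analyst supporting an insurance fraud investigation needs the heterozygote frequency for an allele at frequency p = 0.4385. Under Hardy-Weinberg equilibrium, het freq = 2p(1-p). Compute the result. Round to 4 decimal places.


Hardy-Weinberg heterozygote frequency:
q = 1 - p = 1 - 0.4385 = 0.5615
2pq = 2 * 0.4385 * 0.5615 = 0.4924

0.4924


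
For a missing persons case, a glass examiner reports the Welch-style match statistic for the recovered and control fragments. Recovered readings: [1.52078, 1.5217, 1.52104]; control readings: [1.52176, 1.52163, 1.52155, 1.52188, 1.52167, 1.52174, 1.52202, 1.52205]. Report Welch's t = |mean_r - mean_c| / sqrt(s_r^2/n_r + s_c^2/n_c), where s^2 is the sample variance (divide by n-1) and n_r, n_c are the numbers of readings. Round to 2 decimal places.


Welch's t-criterion for glass RI comparison:
Recovered mean = sum / n_r = 4.56352 / 3 = 1.5211733
Control mean = sum / n_c = 12.1743 / 8 = 1.5217875
Recovered sample variance s_r^2 = 2.24933e-07
Control sample variance s_c^2 = 3.27929e-08
Welch SE (unpooled) = sqrt(s_r^2/n_r + s_c^2/n_c) = sqrt(7.49778e-08 + 4.09911e-09) = sqrt(7.90769e-08) = 0.000281206
|mean_r - mean_c| = 0.000614167
t = 0.000614167 / 0.000281206 = 2.18

2.18


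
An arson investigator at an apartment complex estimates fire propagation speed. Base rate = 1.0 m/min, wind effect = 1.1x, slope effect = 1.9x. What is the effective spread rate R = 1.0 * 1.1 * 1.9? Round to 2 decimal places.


Fire spread rate calculation:
R = R0 * wind_factor * slope_factor
= 1.0 * 1.1 * 1.9
= 1.1 * 1.9
= 2.09 m/min

2.09


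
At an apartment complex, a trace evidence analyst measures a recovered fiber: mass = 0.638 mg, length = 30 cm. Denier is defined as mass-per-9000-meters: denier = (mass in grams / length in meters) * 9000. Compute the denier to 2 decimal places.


Denier calculation:
Mass in grams = 0.638 mg / 1000 = 0.000638 g
Length in meters = 30 cm / 100 = 0.3 m
Linear density = mass / length = 0.000638 / 0.3 = 0.00212667 g/m
Denier = (g/m) * 9000 = 0.00212667 * 9000 = 19.14

19.14


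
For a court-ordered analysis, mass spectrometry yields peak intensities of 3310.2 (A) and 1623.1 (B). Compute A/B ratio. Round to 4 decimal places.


Spectral peak ratio:
Peak A = 3310.2 counts
Peak B = 1623.1 counts
Ratio = 3310.2 / 1623.1 = 2.0394

2.0394


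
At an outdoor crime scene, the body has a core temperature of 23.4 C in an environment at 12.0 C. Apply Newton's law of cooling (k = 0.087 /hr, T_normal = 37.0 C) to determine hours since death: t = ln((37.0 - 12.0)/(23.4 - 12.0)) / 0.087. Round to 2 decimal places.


Using Newton's law of cooling:
t = ln((T_normal - T_ambient) / (T_body - T_ambient)) / k
T_normal - T_ambient = 25.0
T_body - T_ambient = 11.4
Ratio = 2.192982
ln(ratio) = 0.785262
t = 0.785262 / 0.087 = 9.03 hours

9.03


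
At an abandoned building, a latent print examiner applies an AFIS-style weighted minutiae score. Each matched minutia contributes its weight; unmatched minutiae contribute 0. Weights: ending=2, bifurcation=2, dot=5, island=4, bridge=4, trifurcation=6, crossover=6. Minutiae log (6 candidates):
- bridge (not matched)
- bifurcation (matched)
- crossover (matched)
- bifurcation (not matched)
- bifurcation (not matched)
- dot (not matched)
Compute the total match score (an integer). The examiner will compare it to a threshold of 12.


Weighted minutiae match score:
  bridge: not matched, +0
  bifurcation: matched, +2 (running total 2)
  crossover: matched, +6 (running total 8)
  bifurcation: not matched, +0
  bifurcation: not matched, +0
  dot: not matched, +0
Total score = 8
Threshold = 12; verdict = inconclusive

8


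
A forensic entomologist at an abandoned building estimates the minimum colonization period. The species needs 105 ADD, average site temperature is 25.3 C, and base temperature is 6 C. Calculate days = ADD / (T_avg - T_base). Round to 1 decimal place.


Insect development time:
Effective temperature = avg_temp - T_base = 25.3 - 6 = 19.3 C
Days = ADD / effective_temp = 105 / 19.3 = 5.4 days

5.4


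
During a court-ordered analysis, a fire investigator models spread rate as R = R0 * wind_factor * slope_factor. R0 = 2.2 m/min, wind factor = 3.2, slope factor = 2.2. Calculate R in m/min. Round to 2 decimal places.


Fire spread rate calculation:
R = R0 * wind_factor * slope_factor
= 2.2 * 3.2 * 2.2
= 7.04 * 2.2
= 15.49 m/min

15.49
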